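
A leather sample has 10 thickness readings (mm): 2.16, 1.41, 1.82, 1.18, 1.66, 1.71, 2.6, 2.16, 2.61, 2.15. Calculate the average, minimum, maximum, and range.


Sum = 19.46
Average = 19.46 / 10 = 1.95 mm
Minimum = 1.18 mm
Maximum = 2.61 mm
Range = 2.61 - 1.18 = 1.43 mm


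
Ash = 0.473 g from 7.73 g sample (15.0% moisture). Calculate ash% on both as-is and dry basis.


As-is ash% = 0.473 / 7.73 x 100 = 6.12%
Dry mass = 7.73 x (100 - 15.0) / 100 = 6.5705 g
Dry-basis ash% = 0.473 / 6.5705 x 100 = 7.20%


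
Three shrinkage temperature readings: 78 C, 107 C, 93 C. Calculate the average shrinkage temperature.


Average = (78 + 107 + 93) / 3
Average = 278 / 3 = 92.7 C


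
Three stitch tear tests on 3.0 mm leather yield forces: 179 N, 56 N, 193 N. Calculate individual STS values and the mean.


STS1 = 179 / 3.0 = 59.7 N/mm
STS2 = 56 / 3.0 = 18.7 N/mm
STS3 = 193 / 3.0 = 64.3 N/mm
Mean = (59.7 + 18.7 + 64.3) / 3 = 47.6 N/mm


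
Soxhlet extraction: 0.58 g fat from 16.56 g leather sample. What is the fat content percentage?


3.5%


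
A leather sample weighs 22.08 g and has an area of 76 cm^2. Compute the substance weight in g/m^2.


Substance weight = mass / area x 10000
SW = 22.08 / 76 x 10000
SW = 2905.3 g/m^2


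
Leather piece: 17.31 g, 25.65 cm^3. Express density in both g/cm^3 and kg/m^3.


0.675 g/cm^3
675 kg/m^3

Density = 17.31 / 25.65 = 0.675 g/cm^3
Convert: 0.675 x 1000 = 675 kg/m^3


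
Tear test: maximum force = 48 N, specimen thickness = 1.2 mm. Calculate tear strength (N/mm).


40.0 N/mm

Tear strength = force / thickness
Tear = 48 / 1.2 = 40.0 N/mm


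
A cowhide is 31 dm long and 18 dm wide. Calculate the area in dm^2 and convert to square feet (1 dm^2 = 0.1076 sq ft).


Area = 31 x 18 = 558 dm^2
Conversion: 558 x 0.1076 = 60.04 sq ft


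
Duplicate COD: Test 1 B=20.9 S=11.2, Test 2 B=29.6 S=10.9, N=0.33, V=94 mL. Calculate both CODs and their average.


COD1 = (20.9 - 11.2) x 0.33 x 8000 / 94 = 272.4 mg/L
COD2 = (29.6 - 10.9) x 0.33 x 8000 / 94 = 525.2 mg/L
Average = (272.4 + 525.2) / 2 = 398.8 mg/L


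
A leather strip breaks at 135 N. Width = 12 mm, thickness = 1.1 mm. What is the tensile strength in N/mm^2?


Cross-sectional area = 12 x 1.1 = 13.2 mm^2
Tensile strength = 135 / 13.2 = 10.23 N/mm^2


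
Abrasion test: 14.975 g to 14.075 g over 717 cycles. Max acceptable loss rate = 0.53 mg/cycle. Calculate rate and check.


Loss = 14.975 - 14.075 = 0.900 g
Rate = 0.900 g / 717 cycles x 1000 = 1.255 mg/cycle
Max = 0.53 mg/cycle
Passes: No


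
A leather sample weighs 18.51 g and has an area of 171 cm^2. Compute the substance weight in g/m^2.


Substance weight = mass / area x 10000
SW = 18.51 / 171 x 10000
SW = 1082.5 g/m^2


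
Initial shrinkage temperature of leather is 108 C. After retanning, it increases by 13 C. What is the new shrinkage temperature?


121 C


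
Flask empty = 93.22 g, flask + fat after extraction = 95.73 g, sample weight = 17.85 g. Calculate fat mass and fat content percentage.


Fat mass = 2.51 g
Fat content = 14.1%

Fat mass = 95.73 - 93.22 = 2.51 g
Fat% = 2.51 / 17.85 x 100 = 14.1%


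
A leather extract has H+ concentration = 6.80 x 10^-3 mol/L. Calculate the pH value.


pH = -log10[H+]
pH = -log10(6.80 x 10^-3) = 2.17


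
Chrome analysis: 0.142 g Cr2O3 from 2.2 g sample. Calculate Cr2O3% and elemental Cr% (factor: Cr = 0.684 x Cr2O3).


Cr2O3 = 6.45%
Cr = 4.41%


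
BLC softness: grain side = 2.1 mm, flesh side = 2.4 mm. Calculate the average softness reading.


Average = (2.1 + 2.4) / 2
Average = 2.25 mm


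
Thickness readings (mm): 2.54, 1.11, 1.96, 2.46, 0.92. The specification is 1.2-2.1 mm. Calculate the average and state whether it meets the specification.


Sum = 8.99
Average = 8.99 / 5 = 1.80 mm
Specification range: 1.2 to 2.1 mm
Within spec: Yes


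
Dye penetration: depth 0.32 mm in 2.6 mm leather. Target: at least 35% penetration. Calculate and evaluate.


Penetration = 0.32 / 2.6 x 100 = 12.3%
Target: 35%
Meets target: No


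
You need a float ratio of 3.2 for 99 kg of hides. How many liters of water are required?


Water = hide weight x target ratio
Water = 99 x 3.2 = 316.8 L


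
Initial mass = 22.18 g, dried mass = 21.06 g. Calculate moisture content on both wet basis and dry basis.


Wet basis = 5.0%
Dry basis = 5.3%

Moisture lost = 22.18 - 21.06 = 1.12 g
Wet basis MC = 1.12 / 22.18 x 100 = 5.0%
Dry basis MC = 1.12 / 21.06 x 100 = 5.3%


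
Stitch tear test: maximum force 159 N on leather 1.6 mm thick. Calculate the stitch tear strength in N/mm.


Stitch tear strength = force / thickness
STS = 159 / 1.6 = 99.4 N/mm


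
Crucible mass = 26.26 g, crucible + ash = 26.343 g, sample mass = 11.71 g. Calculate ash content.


Ash mass = 26.343 - 26.26 = 0.083 g
Ash% = 0.083 / 11.71 x 100 = 0.71%


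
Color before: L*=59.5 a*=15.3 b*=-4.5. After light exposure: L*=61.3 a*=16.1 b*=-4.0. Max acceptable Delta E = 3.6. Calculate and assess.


Delta E = 2.03
Passes: Yes

dL = 1.8, da = 0.8, db = 0.5
dE = sqrt((1.8)^2 + (0.8)^2 + (0.5)^2) = 2.03
Max = 3.6
Passes: Yes


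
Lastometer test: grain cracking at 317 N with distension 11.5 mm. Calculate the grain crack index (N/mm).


Grain crack index = force / distension
Index = 317 / 11.5 = 27.6 N/mm


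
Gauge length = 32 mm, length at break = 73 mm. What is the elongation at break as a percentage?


Extension = 73 - 32 = 41 mm
Elongation = 41 / 32 x 100 = 128.1%


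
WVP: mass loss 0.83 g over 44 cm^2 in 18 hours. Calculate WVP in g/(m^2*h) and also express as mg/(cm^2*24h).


WVP = 10.48 g/(m^2*h)
Daily rate = 25.15 mg/(cm^2*24h)


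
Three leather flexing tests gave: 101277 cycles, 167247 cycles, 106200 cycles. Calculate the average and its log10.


Average = (101277 + 167247 + 106200) / 3 = 124908 cycles
log10(124908) = 5.10


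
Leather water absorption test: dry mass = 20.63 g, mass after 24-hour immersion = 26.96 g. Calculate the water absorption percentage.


Water absorbed = 26.96 - 20.63 = 6.33 g
WA% = 6.33 / 20.63 x 100 = 30.7%


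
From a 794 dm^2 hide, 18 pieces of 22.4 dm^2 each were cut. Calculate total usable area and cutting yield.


Total usable = 18 x 22.4 = 403.2 dm^2
Yield = 403.2 / 794 x 100 = 50.8%


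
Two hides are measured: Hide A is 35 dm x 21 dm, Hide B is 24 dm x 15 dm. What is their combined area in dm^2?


1095 dm^2

Hide A area = 35 x 21 = 735 dm^2
Hide B area = 24 x 15 = 360 dm^2
Total = 735 + 360 = 1095 dm^2


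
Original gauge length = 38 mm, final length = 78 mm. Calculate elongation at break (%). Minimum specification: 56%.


Elongation = 105.3%
Meets spec: Yes

Extension = 78 - 38 = 40 mm
Elongation = 40 / 38 x 100 = 105.3%
Minimum required: 56%
Meets specification: Yes


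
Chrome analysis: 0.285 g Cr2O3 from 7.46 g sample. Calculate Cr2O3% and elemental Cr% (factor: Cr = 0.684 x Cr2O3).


Cr2O3 = 3.82%
Cr = 2.61%

Cr2O3% = 0.285 / 7.46 x 100 = 3.82%
Cr% = 3.82 x 0.684 = 2.61%


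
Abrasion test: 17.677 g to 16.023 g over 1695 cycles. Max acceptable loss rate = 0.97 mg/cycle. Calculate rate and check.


Rate = 0.976 mg/cycle
Passes: No

Loss = 17.677 - 16.023 = 1.654 g
Rate = 1.654 g / 1695 cycles x 1000 = 0.976 mg/cycle
Max = 0.97 mg/cycle
Passes: No


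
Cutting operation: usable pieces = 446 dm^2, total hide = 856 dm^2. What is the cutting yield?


Yield = usable / total x 100
Yield = 446 / 856 x 100 = 52.1%


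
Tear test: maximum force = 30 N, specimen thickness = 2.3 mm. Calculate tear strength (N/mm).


13.0 N/mm

Tear strength = force / thickness
Tear = 30 / 2.3 = 13.0 N/mm


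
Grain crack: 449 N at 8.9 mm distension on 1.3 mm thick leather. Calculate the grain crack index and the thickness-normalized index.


Crack index = 449 / 8.9 = 50.4 N/mm
Normalized = 50.4 / 1.3 = 38.8 N/mm per mm


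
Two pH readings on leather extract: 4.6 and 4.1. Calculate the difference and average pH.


Difference = 0.5
Average pH = 4.35

Difference = |4.6 - 4.1| = 0.5
Average = (4.6 + 4.1) / 2 = 4.35


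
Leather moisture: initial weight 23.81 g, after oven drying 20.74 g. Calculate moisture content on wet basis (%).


12.9%

Moisture = 23.81 - 20.74 = 3.07 g
MC = 3.07 / 23.81 x 100 = 12.9%


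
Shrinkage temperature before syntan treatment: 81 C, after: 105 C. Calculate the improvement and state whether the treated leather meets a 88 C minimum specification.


Improvement = 105 - 81 = 24 C
Spec check: 105 C >= 88 C? Yes


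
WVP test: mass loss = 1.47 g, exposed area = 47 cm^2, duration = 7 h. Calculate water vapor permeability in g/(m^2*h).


44.68 g/(m^2*h)

WVP = mass_loss / (area x time) x 10000
WVP = 1.47 / (47 x 7) x 10000
WVP = 1.47 / 329 x 10000 = 44.68 g/(m^2*h)


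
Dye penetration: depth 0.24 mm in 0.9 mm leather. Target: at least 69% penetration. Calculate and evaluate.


Penetration = 0.24 / 0.9 x 100 = 26.7%
Target: 69%
Meets target: No


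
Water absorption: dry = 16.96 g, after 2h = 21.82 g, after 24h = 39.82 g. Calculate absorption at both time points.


2h absorption = 28.7%
24h absorption = 134.8%

WA (2h) = (21.82 - 16.96) / 16.96 x 100 = 28.7%
WA (24h) = (39.82 - 16.96) / 16.96 x 100 = 134.8%


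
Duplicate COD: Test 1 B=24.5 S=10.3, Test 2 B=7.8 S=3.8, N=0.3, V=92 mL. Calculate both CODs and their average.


COD1 = 370.4 mg/L
COD2 = 104.3 mg/L
Average = 237.4 mg/L

COD1 = (24.5 - 10.3) x 0.3 x 8000 / 92 = 370.4 mg/L
COD2 = (7.8 - 3.8) x 0.3 x 8000 / 92 = 104.3 mg/L
Average = (370.4 + 104.3) / 2 = 237.4 mg/L


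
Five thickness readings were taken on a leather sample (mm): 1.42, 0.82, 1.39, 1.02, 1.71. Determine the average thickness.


Sum = 1.42 + 0.82 + 1.39 + 1.02 + 1.71 = 6.36
Average = 6.36 / 5 = 1.27 mm


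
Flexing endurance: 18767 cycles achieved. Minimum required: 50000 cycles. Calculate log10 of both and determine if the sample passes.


log10(18767) = 4.27
log10(50000) = 4.70
Passes: No


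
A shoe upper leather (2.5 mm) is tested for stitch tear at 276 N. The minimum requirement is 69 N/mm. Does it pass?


STS = 276 / 2.5 = 110.4 N/mm
Minimum required: 69 N/mm
Passes: Yes


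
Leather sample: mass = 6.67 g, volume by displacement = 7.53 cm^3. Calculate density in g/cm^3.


0.886 g/cm^3

Density = mass / volume
Density = 6.67 / 7.53 = 0.886 g/cm^3


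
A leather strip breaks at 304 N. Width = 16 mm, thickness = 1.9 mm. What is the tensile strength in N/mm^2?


10.00 N/mm^2

Cross-sectional area = 16 x 1.9 = 30.4 mm^2
Tensile strength = 304 / 30.4 = 10.00 N/mm^2


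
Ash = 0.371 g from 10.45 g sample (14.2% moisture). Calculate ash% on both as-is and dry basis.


As-is ash% = 0.371 / 10.45 x 100 = 3.55%
Dry mass = 10.45 x (100 - 14.2) / 100 = 8.9661 g
Dry-basis ash% = 0.371 / 8.9661 x 100 = 4.14%


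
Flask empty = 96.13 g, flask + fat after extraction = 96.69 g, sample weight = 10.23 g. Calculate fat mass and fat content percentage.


Fat mass = 96.69 - 96.13 = 0.56 g
Fat% = 0.56 / 10.23 x 100 = 5.5%


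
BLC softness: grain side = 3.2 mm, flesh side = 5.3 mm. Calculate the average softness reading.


Average = (3.2 + 5.3) / 2
Average = 4.25 mm


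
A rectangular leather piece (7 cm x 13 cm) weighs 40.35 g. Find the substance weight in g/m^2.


Area = 7 x 13 = 91 cm^2
SW = 40.35 / 91 x 10000 = 4434.1 g/m^2


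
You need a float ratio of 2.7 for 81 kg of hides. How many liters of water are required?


Water = hide weight x target ratio
Water = 81 x 2.7 = 218.7 L


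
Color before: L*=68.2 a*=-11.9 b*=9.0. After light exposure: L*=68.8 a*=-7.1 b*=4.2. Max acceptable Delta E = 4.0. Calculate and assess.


Delta E = 6.81
Passes: No

dL = 0.6, da = 4.8, db = -4.8
dE = sqrt((0.6)^2 + (4.8)^2 + (-4.8)^2) = 6.81
Max = 4.0
Passes: No


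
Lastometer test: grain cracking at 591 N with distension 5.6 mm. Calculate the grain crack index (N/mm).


105.5 N/mm

Grain crack index = force / distension
Index = 591 / 5.6 = 105.5 N/mm


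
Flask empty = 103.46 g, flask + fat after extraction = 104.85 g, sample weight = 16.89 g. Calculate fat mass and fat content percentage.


Fat mass = 1.39 g
Fat content = 8.2%


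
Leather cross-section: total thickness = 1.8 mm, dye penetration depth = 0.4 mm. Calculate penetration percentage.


Penetration% = 0.4 / 1.8 x 100
Penetration = 22.2%


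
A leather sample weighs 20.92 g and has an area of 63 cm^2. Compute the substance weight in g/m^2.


Substance weight = mass / area x 10000
SW = 20.92 / 63 x 10000
SW = 3320.6 g/m^2


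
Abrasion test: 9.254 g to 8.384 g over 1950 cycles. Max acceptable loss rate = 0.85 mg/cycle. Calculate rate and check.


Loss = 9.254 - 8.384 = 0.870 g
Rate = 0.870 g / 1950 cycles x 1000 = 0.446 mg/cycle
Max = 0.85 mg/cycle
Passes: Yes


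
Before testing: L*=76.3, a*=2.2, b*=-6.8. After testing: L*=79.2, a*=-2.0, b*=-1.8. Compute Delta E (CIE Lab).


dL = 79.2 - 76.3 = 2.9
da = -2.0 - 2.2 = -4.2
db = -1.8 - (-6.8) = 5.0
dE = sqrt((2.9)^2 + (-4.2)^2 + (5.0)^2) = 7.14


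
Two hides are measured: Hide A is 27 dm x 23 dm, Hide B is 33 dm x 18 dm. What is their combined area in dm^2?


Hide A area = 27 x 23 = 621 dm^2
Hide B area = 33 x 18 = 594 dm^2
Total = 621 + 594 = 1215 dm^2


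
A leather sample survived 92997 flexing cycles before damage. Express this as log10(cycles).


log10(92997) = 4.97


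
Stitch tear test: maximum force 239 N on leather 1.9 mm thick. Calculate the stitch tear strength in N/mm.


Stitch tear strength = force / thickness
STS = 239 / 1.9 = 125.8 N/mm


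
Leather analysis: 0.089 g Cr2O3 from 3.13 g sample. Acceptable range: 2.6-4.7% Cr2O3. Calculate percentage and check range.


Cr2O3 = 2.84%
Within range: Yes

Cr2O3% = 0.089 / 3.13 x 100 = 2.84%
Acceptable range: 2.6 to 4.7%
Within range: Yes


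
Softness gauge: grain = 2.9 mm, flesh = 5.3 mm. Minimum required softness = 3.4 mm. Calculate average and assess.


Average softness = 4.10 mm
Meets requirement: Yes

Average = (2.9 + 5.3) / 2 = 4.10 mm
Minimum = 3.4 mm
Meets requirement: Yes


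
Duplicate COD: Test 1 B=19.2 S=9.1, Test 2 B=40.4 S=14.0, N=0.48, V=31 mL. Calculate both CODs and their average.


COD1 = 1251.1 mg/L
COD2 = 3270.2 mg/L
Average = 2260.7 mg/L

COD1 = (19.2 - 9.1) x 0.48 x 8000 / 31 = 1251.1 mg/L
COD2 = (40.4 - 14.0) x 0.48 x 8000 / 31 = 3270.2 mg/L
Average = (1251.1 + 3270.2) / 2 = 2260.7 mg/L


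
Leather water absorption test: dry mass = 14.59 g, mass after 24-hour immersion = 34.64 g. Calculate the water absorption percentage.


137.4%

Water absorbed = 34.64 - 14.59 = 20.05 g
WA% = 20.05 / 14.59 x 100 = 137.4%


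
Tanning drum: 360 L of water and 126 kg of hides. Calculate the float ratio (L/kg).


Float ratio = water / hide weight
Ratio = 360 / 126 = 2.9


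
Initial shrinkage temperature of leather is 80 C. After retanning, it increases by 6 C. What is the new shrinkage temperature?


86 C

New Ts = 80 + 6 = 86 C


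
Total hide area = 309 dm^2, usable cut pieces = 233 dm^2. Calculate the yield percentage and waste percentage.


Yield = 233 / 309 x 100 = 75.4%
Waste = 309 - 233 = 76 dm^2
Waste% = 100 - 75.4 = 24.6%


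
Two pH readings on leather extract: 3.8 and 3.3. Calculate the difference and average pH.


Difference = 0.5
Average pH = 3.55

Difference = |3.8 - 3.3| = 0.5
Average = (3.8 + 3.3) / 2 = 3.55


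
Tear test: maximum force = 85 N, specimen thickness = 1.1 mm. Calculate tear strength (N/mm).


77.3 N/mm


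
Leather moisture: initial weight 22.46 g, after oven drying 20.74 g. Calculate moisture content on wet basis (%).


7.7%

Moisture = 22.46 - 20.74 = 1.72 g
MC = 1.72 / 22.46 x 100 = 7.7%


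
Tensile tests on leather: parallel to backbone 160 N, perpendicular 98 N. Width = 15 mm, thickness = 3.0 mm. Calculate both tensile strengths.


Area = 15 x 3.0 = 45.0 mm^2
TS (parallel) = 160 / 45.0 = 3.56 N/mm^2
TS (perpendicular) = 98 / 45.0 = 2.18 N/mm^2


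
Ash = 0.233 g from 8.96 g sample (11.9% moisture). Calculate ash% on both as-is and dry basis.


As-is ash = 2.60%
Dry-basis ash = 2.95%

As-is ash% = 0.233 / 8.96 x 100 = 2.60%
Dry mass = 8.96 x (100 - 11.9) / 100 = 7.89376 g
Dry-basis ash% = 0.233 / 7.89376 x 100 = 2.95%


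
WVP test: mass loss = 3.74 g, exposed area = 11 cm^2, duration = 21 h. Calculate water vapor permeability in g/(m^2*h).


161.90 g/(m^2*h)

WVP = mass_loss / (area x time) x 10000
WVP = 3.74 / (11 x 21) x 10000
WVP = 3.74 / 231 x 10000 = 161.90 g/(m^2*h)


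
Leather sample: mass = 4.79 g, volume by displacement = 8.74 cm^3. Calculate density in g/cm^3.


0.548 g/cm^3

Density = mass / volume
Density = 4.79 / 8.74 = 0.548 g/cm^3


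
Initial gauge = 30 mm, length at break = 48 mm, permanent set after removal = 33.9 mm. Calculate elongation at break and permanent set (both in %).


Elongation at break = (48 - 30) / 30 x 100 = 60.0%
Permanent set = (33.9 - 30) / 30 x 100 = 13.0%


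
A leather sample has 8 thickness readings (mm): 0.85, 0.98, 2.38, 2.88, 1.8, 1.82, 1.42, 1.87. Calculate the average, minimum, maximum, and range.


Average = 1.75 mm
Min = 0.85 mm
Max = 2.88 mm
Range = 2.03 mm


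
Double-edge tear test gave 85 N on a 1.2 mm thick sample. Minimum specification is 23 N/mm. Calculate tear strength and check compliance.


Tear strength = 70.8 N/mm
Compliant: Yes


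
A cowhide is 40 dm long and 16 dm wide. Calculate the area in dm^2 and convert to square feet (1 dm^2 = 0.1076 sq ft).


Area = 40 x 16 = 640 dm^2
Conversion: 640 x 0.1076 = 68.86 sq ft


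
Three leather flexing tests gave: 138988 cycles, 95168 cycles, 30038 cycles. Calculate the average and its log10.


Average = 88065 cycles
log10 = 4.94


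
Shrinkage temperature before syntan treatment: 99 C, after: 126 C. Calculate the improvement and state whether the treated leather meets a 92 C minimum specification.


Improvement = 126 - 99 = 27 C
Spec check: 126 C >= 92 C? Yes


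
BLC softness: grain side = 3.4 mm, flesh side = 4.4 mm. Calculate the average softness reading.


Average = (3.4 + 4.4) / 2
Average = 3.90 mm


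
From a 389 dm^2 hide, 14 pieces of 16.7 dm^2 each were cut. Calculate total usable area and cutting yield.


Total usable = 14 x 16.7 = 233.8 dm^2
Yield = 233.8 / 389 x 100 = 60.1%


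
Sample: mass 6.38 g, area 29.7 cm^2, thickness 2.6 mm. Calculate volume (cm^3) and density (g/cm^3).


Thickness in cm = 2.6 / 10 = 0.26 cm
Volume = 29.7 x 0.26 = 7.722 cm^3
Density = 6.38 / 7.722 = 0.826 g/cm^3


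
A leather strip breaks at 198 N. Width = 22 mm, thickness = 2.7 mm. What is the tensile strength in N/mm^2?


3.33 N/mm^2

Cross-sectional area = 22 x 2.7 = 59.4 mm^2
Tensile strength = 198 / 59.4 = 3.33 N/mm^2


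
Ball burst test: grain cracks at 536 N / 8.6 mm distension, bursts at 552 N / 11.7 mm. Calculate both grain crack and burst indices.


Crack index = 62.3 N/mm
Burst index = 47.2 N/mm

Crack index = 536 / 8.6 = 62.3 N/mm
Burst index = 552 / 11.7 = 47.2 N/mm


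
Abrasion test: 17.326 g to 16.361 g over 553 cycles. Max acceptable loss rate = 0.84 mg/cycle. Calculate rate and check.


Loss = 17.326 - 16.361 = 0.965 g
Rate = 0.965 g / 553 cycles x 1000 = 1.745 mg/cycle
Max = 0.84 mg/cycle
Passes: No


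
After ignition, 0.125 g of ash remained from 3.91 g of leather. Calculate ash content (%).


Ash% = 0.125 / 3.91 x 100
Ash% = 3.20%


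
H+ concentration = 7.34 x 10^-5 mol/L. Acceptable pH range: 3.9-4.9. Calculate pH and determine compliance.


pH = 4.13
Compliant: Yes


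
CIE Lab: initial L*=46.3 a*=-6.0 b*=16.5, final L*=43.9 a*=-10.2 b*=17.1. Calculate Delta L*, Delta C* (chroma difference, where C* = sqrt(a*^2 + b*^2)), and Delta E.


Delta L* = -2.4
Delta C* = 2.35
Delta E = 4.87

Delta L* = 43.9 - 46.3 = -2.4
C1* = sqrt((-6.0)^2 + (16.5)^2) = 17.557
C2* = sqrt((-10.2)^2 + (17.1)^2) = 19.911
Delta C* = 19.911 - 17.557 = 2.35
Delta E = sqrt((-2.4)^2 + (-4.2)^2 + (0.6)^2) = 4.87


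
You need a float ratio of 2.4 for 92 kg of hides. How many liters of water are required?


Water = hide weight x target ratio
Water = 92 x 2.4 = 220.8 L


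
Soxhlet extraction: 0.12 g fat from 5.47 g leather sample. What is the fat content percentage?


2.2%

Fat content = 0.12 / 5.47 x 100
Fat = 2.2%


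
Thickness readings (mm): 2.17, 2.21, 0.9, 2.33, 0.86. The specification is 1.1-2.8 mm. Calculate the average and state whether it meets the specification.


Sum = 8.47
Average = 8.47 / 5 = 1.69 mm
Specification range: 1.1 to 2.8 mm
Within spec: Yes


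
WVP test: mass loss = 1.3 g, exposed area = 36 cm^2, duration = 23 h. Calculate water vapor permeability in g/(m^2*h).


WVP = mass_loss / (area x time) x 10000
WVP = 1.3 / (36 x 23) x 10000
WVP = 1.3 / 828 x 10000 = 15.70 g/(m^2*h)


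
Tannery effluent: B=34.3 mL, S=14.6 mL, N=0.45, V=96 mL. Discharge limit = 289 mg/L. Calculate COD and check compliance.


COD = (34.3 - 14.6) x 0.45 x 8000 / 96 = 738.8 mg/L
Limit: 289 mg/L
Compliant: No


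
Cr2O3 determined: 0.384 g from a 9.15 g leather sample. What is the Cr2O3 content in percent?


4.20%

Cr2O3% = 0.384 / 9.15 x 100
Cr2O3% = 4.20%


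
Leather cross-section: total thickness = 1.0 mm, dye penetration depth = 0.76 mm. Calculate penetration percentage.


Penetration% = 0.76 / 1.0 x 100
Penetration = 76.0%


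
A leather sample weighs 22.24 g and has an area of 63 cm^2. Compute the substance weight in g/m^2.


3530.2 g/m^2


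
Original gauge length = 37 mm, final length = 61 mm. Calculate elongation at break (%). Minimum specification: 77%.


Elongation = 64.9%
Meets spec: No


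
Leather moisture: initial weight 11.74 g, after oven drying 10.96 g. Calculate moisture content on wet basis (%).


6.6%

Moisture = 11.74 - 10.96 = 0.78 g
MC = 0.78 / 11.74 x 100 = 6.6%


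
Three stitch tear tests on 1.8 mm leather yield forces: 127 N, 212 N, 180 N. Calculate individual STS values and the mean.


STS1 = 70.6 N/mm
STS2 = 117.8 N/mm
STS3 = 100.0 N/mm
Mean = 96.1 N/mm

STS1 = 127 / 1.8 = 70.6 N/mm
STS2 = 212 / 1.8 = 117.8 N/mm
STS3 = 180 / 1.8 = 100.0 N/mm
Mean = (70.6 + 117.8 + 100.0) / 3 = 96.1 N/mm


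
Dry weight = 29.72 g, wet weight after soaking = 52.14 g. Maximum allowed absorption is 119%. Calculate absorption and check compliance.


Absorption = 75.4%
Compliant: Yes

WA = (52.14 - 29.72) / 29.72 x 100 = 75.4%
Maximum allowed: 119%
Compliant: Yes


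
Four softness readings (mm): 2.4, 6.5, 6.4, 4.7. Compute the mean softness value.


Sum = 2.4 + 6.5 + 6.4 + 4.7
Mean = 20.0 / 4 = 5.00 mm


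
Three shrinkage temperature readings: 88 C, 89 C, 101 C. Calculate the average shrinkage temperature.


Average = (88 + 89 + 101) / 3
Average = 278 / 3 = 92.7 C


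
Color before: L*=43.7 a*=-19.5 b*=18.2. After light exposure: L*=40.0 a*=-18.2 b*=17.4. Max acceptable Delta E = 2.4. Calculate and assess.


Delta E = 4.00
Passes: No


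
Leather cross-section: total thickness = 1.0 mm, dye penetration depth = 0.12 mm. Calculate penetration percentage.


12.0%

Penetration% = 0.12 / 1.0 x 100
Penetration = 12.0%


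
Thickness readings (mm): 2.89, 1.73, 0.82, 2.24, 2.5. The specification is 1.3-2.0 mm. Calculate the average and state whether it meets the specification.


Average = 2.04 mm
Within specification: No

Sum = 10.18
Average = 10.18 / 5 = 2.04 mm
Specification range: 1.3 to 2.0 mm
Within spec: No


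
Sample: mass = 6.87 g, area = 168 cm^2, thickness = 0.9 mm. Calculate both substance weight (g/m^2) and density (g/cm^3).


SW = 6.87 / 168 x 10000 = 408.9 g/m^2
Volume = 168 x 0.9 / 10 = 15.12 cm^3
Density = 6.87 / 15.12 = 0.454 g/cm^3


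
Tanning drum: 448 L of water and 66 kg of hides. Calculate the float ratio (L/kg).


6.8

Float ratio = water / hide weight
Ratio = 448 / 66 = 6.8


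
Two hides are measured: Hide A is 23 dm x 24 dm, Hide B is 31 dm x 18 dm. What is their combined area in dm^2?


Hide A area = 23 x 24 = 552 dm^2
Hide B area = 31 x 18 = 558 dm^2
Total = 552 + 558 = 1110 dm^2


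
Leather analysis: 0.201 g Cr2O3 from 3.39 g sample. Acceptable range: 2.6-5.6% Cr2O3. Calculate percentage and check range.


Cr2O3 = 5.93%
Within range: No


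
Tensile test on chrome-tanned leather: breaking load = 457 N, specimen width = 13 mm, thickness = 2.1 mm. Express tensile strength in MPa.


16.74 MPa


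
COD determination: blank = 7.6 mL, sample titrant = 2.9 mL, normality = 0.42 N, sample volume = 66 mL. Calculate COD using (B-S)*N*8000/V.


239.3 mg/L


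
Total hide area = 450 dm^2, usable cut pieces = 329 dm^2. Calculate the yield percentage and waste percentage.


Yield = 329 / 450 x 100 = 73.1%
Waste = 450 - 329 = 121 dm^2
Waste% = 100 - 73.1 = 26.9%


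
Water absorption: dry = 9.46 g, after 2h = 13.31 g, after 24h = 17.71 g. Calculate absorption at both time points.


WA (2h) = (13.31 - 9.46) / 9.46 x 100 = 40.7%
WA (24h) = (17.71 - 9.46) / 9.46 x 100 = 87.2%


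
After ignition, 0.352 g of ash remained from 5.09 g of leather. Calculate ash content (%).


6.92%

Ash% = 0.352 / 5.09 x 100
Ash% = 6.92%


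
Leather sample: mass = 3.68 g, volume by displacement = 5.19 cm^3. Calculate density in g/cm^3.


Density = mass / volume
Density = 3.68 / 5.19 = 0.709 g/cm^3


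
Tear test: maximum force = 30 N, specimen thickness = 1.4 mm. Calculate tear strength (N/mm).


21.4 N/mm

Tear strength = force / thickness
Tear = 30 / 1.4 = 21.4 N/mm


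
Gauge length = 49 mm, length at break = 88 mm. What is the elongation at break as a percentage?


79.6%

Extension = 88 - 49 = 39 mm
Elongation = 39 / 49 x 100 = 79.6%


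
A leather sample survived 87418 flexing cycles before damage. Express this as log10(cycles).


log10(87418) = 4.94


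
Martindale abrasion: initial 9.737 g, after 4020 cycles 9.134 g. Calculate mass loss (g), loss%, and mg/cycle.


Mass loss = 0.603 g
Loss = 6.19%
Rate = 0.150 mg/cycle


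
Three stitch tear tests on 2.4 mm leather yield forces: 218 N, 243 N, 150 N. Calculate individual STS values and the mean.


STS1 = 90.8 N/mm
STS2 = 101.3 N/mm
STS3 = 62.5 N/mm
Mean = 84.9 N/mm

STS1 = 218 / 2.4 = 90.8 N/mm
STS2 = 243 / 2.4 = 101.3 N/mm
STS3 = 150 / 2.4 = 62.5 N/mm
Mean = (90.8 + 101.3 + 62.5) / 3 = 84.9 N/mm


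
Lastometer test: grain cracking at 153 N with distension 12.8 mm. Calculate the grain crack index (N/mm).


12.0 N/mm

Grain crack index = force / distension
Index = 153 / 12.8 = 12.0 N/mm


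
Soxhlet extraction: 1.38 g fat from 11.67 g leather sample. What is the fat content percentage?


Fat content = 1.38 / 11.67 x 100
Fat = 11.8%


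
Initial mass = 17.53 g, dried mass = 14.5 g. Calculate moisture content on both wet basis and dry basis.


Wet basis = 17.3%
Dry basis = 20.9%

Moisture lost = 17.53 - 14.5 = 3.03 g
Wet basis MC = 3.03 / 17.53 x 100 = 17.3%
Dry basis MC = 3.03 / 14.5 x 100 = 20.9%


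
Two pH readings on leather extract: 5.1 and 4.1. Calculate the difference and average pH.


Difference = 1.0
Average pH = 4.60

Difference = |5.1 - 4.1| = 1.0
Average = (5.1 + 4.1) / 2 = 4.60


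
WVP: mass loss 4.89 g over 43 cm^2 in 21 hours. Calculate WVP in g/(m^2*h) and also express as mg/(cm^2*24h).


WVP = 4.89 / (43 x 21) x 10000 = 54.15 g/(m^2*h)
Mass loss in mg = 4.89 x 1000 = 4890 mg
Per cm^2 per 24h in mg: 4890 x 24 / (43 x 21) = 117360 / 903 = 129.97 mg/(cm^2*24h)


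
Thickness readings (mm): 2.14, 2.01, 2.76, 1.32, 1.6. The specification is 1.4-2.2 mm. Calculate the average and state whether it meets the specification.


Sum = 9.83
Average = 9.83 / 5 = 1.97 mm
Specification range: 1.4 to 2.2 mm
Within spec: Yes


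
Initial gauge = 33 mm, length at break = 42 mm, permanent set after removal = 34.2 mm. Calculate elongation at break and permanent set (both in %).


Elongation at break = 27.3%
Permanent set = 3.6%

Elongation at break = (42 - 33) / 33 x 100 = 27.3%
Permanent set = (34.2 - 33) / 33 x 100 = 3.6%


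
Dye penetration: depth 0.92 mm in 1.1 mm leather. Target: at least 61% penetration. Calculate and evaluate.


Penetration = 0.92 / 1.1 x 100 = 83.6%
Target: 61%
Meets target: Yes


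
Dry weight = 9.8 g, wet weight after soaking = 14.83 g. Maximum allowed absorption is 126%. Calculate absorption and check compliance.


WA = (14.83 - 9.8) / 9.8 x 100 = 51.3%
Maximum allowed: 126%
Compliant: Yes


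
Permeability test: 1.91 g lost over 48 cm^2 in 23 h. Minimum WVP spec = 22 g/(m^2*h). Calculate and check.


WVP = 17.30 g/(m^2*h)
Meets specification: No


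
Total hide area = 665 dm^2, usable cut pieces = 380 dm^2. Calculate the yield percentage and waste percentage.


Yield = 57.1%
Waste = 42.9%

Yield = 380 / 665 x 100 = 57.1%
Waste = 665 - 380 = 285 dm^2
Waste% = 100 - 57.1 = 42.9%


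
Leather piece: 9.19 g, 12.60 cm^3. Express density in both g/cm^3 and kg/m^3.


Density = 9.19 / 12.60 = 0.729 g/cm^3
Convert: 0.729 x 1000 = 729 kg/m^3


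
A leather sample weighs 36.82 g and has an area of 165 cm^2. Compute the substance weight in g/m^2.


2231.5 g/m^2

Substance weight = mass / area x 10000
SW = 36.82 / 165 x 10000
SW = 2231.5 g/m^2


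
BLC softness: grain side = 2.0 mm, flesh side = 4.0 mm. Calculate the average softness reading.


Average = (2.0 + 4.0) / 2
Average = 3.00 mm


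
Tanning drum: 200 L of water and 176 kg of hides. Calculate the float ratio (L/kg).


Float ratio = water / hide weight
Ratio = 200 / 176 = 1.1


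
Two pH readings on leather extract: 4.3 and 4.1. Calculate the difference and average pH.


Difference = 0.2
Average pH = 4.20


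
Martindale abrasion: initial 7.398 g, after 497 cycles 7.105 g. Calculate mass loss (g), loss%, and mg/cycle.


Mass loss = 0.293 g
Loss = 3.96%
Rate = 0.590 mg/cycle

Loss = 7.398 - 7.105 = 0.293 g
Loss% = 0.293 / 7.398 x 100 = 3.96%
Rate = 0.293 / 497 x 1000 = 0.590 mg/cycle


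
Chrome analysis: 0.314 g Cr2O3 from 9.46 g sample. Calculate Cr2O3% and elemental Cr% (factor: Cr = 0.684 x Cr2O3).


Cr2O3% = 0.314 / 9.46 x 100 = 3.32%
Cr% = 3.32 x 0.684 = 2.27%


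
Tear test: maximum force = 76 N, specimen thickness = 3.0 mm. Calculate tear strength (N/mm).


25.3 N/mm

Tear strength = force / thickness
Tear = 76 / 3.0 = 25.3 N/mm


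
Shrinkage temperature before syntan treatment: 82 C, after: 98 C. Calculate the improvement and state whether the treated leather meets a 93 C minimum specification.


Improvement = 98 - 82 = 16 C
Spec check: 98 C >= 93 C? Yes


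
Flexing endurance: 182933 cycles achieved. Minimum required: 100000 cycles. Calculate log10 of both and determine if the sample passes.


Achieved: log10 = 5.26
Required: log10 = 5.00
Passes: Yes

log10(182933) = 5.26
log10(100000) = 5.00
Passes: Yes


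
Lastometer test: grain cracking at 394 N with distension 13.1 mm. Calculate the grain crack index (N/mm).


Grain crack index = force / distension
Index = 394 / 13.1 = 30.1 N/mm


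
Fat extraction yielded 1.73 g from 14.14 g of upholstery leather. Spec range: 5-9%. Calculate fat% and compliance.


Fat% = 1.73 / 14.14 x 100 = 12.2%
Spec range: 5-9%
Compliant: No


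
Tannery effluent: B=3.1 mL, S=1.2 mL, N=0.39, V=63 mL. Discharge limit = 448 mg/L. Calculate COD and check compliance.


COD = 94.1 mg/L
Compliant: Yes

COD = (3.1 - 1.2) x 0.39 x 8000 / 63 = 94.1 mg/L
Limit: 448 mg/L
Compliant: Yes


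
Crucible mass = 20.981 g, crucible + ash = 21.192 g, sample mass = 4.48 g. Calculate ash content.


Ash mass = 0.211 g
Ash content = 4.71%


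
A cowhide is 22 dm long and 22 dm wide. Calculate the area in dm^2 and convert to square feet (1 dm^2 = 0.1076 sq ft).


Area = 22 x 22 = 484 dm^2
Conversion: 484 x 0.1076 = 52.08 sq ft


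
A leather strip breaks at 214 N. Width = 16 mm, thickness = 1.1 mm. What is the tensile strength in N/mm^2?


Cross-sectional area = 16 x 1.1 = 17.6 mm^2
Tensile strength = 214 / 17.6 = 12.16 N/mm^2


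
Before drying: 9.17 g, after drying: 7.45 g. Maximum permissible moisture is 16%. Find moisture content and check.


MC = (9.17 - 7.45) / 9.17 x 100 = 18.8%
Maximum: 16%
Acceptable: No


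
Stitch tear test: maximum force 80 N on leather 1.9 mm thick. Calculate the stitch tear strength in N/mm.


Stitch tear strength = force / thickness
STS = 80 / 1.9 = 42.1 N/mm


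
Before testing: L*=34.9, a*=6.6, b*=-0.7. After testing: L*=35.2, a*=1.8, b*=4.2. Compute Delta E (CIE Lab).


dL = 35.2 - 34.9 = 0.3
da = 1.8 - 6.6 = -4.8
db = 4.2 - (-0.7) = 4.9
dE = sqrt((0.3)^2 + (-4.8)^2 + (4.9)^2) = 6.87


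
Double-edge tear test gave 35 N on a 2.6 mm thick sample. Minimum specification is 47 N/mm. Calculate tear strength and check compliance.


Tear strength = 35 / 2.6 = 13.5 N/mm
Required minimum = 47 N/mm
Compliant: No


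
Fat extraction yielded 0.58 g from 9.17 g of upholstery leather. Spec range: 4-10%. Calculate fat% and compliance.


Fat% = 0.58 / 9.17 x 100 = 6.3%
Spec range: 4-10%
Compliant: Yes


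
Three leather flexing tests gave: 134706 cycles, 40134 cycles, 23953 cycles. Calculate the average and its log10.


Average = (134706 + 40134 + 23953) / 3 = 66264 cycles
log10(66264) = 4.82


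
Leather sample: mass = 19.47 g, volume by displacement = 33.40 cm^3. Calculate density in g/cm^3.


0.583 g/cm^3

Density = mass / volume
Density = 19.47 / 33.40 = 0.583 g/cm^3


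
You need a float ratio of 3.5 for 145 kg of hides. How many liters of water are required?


Water = hide weight x target ratio
Water = 145 x 3.5 = 507.5 L


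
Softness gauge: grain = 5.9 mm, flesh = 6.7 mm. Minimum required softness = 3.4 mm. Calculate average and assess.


Average softness = 6.30 mm
Meets requirement: Yes

Average = (5.9 + 6.7) / 2 = 6.30 mm
Minimum = 3.4 mm
Meets requirement: Yes


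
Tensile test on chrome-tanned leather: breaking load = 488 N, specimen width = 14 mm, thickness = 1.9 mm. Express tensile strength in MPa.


Cross-section = 14 x 1.9 = 26.6 mm^2
TS = 488 / 26.6 = 18.35 MPa
(1 N/mm^2 = 1 MPa)


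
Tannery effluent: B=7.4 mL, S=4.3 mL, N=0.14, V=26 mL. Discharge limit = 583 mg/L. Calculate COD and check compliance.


COD = 133.5 mg/L
Compliant: Yes


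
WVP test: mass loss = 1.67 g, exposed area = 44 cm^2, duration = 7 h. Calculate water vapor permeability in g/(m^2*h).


54.22 g/(m^2*h)


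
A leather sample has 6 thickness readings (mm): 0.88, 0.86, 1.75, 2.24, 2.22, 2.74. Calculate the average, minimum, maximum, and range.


Average = 1.78 mm
Min = 0.86 mm
Max = 2.74 mm
Range = 1.88 mm

Sum = 10.69
Average = 10.69 / 6 = 1.78 mm
Minimum = 0.86 mm
Maximum = 2.74 mm
Range = 2.74 - 0.86 = 1.88 mm


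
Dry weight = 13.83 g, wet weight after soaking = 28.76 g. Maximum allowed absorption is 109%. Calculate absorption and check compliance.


WA = (28.76 - 13.83) / 13.83 x 100 = 108.0%
Maximum allowed: 109%
Compliant: Yes


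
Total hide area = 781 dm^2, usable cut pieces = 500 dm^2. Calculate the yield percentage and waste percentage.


Yield = 500 / 781 x 100 = 64.0%
Waste = 781 - 500 = 281 dm^2
Waste% = 100 - 64.0 = 36.0%


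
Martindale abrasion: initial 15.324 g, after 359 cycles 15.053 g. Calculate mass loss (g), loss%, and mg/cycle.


Loss = 15.324 - 15.053 = 0.271 g
Loss% = 0.271 / 15.324 x 100 = 1.77%
Rate = 0.271 / 359 x 1000 = 0.755 mg/cycle


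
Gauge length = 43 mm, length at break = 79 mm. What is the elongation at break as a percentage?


83.7%

Extension = 79 - 43 = 36 mm
Elongation = 36 / 43 x 100 = 83.7%


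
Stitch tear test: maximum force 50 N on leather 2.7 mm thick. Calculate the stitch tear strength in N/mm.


18.5 N/mm

Stitch tear strength = force / thickness
STS = 50 / 2.7 = 18.5 N/mm


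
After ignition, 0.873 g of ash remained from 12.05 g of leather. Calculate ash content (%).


Ash% = 0.873 / 12.05 x 100
Ash% = 7.24%


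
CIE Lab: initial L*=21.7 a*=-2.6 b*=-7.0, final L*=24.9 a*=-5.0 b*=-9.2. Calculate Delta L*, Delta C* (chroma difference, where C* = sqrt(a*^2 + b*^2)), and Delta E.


Delta L* = 24.9 - 21.7 = 3.2
C1* = sqrt((-2.6)^2 + (-7.0)^2) = 7.467
C2* = sqrt((-5.0)^2 + (-9.2)^2) = 10.471
Delta C* = 10.471 - 7.467 = 3.00
Delta E = sqrt((3.2)^2 + (-2.4)^2 + (-2.2)^2) = 4.57


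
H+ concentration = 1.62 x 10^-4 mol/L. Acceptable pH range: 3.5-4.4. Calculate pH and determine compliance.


pH = 3.79
Compliant: Yes

pH = -log10(1.62 x 10^-4) = 3.79
Range: 3.5 to 4.4
Compliant: Yes


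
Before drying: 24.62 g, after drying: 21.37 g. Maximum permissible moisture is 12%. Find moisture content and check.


Moisture content = 13.2%
Acceptable: No


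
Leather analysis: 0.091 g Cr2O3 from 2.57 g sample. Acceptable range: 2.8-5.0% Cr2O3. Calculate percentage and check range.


Cr2O3 = 3.54%
Within range: Yes

Cr2O3% = 0.091 / 2.57 x 100 = 3.54%
Acceptable range: 2.8 to 5.0%
Within range: Yes


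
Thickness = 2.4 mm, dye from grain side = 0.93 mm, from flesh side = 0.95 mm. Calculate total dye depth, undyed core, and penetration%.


Total dyed = 0.93 + 0.95 = 1.88 mm
Undyed core = 2.4 - 1.88 = 0.52 mm
Penetration = 1.88 / 2.4 x 100 = 78.3%


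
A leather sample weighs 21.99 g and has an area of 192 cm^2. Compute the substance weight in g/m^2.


Substance weight = mass / area x 10000
SW = 21.99 / 192 x 10000
SW = 1145.3 g/m^2


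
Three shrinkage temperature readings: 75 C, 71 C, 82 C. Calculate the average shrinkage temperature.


76.0 C

Average = (75 + 71 + 82) / 3
Average = 228 / 3 = 76.0 C


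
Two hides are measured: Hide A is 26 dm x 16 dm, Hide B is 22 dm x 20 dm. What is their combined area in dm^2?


856 dm^2

Hide A area = 26 x 16 = 416 dm^2
Hide B area = 22 x 20 = 440 dm^2
Total = 416 + 440 = 856 dm^2


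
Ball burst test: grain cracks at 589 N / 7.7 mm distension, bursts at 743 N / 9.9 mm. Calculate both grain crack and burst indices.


Crack index = 76.5 N/mm
Burst index = 75.1 N/mm

Crack index = 589 / 7.7 = 76.5 N/mm
Burst index = 743 / 9.9 = 75.1 N/mm


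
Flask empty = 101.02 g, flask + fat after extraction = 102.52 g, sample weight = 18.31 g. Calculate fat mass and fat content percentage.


Fat mass = 102.52 - 101.02 = 1.50 g
Fat% = 1.50 / 18.31 x 100 = 8.2%


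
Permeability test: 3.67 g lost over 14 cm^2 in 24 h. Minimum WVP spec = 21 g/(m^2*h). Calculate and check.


WVP = 109.23 g/(m^2*h)
Meets specification: Yes

WVP = 3.67 / (14 x 24) x 10000 = 109.23 g/(m^2*h)
Minimum: 21 g/(m^2*h)
Meets spec: Yes


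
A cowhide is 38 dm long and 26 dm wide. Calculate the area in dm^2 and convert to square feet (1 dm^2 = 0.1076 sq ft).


988 dm^2
106.31 sq ft


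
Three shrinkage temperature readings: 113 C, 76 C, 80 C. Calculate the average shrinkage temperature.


Average = (113 + 76 + 80) / 3
Average = 269 / 3 = 89.7 C


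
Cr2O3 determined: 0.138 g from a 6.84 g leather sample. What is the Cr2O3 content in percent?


2.02%

Cr2O3% = 0.138 / 6.84 x 100
Cr2O3% = 2.02%


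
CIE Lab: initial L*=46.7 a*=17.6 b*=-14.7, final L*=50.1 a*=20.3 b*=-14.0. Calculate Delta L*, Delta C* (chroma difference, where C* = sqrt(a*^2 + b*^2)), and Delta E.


Delta L* = 50.1 - 46.7 = 3.4
C1* = sqrt((17.6)^2 + (-14.7)^2) = 22.931
C2* = sqrt((20.3)^2 + (-14.0)^2) = 24.659
Delta C* = 24.659 - 22.931 = 1.73
Delta E = sqrt((3.4)^2 + (2.7)^2 + (0.7)^2) = 4.40


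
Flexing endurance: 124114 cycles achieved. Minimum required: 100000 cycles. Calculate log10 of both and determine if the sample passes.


Achieved: log10 = 5.09
Required: log10 = 5.00
Passes: Yes
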